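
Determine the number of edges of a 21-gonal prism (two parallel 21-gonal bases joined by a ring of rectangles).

63

A prism on an n-gon has two n-gon bases and n rectangular sides: V = 2·21 = 42, E = 3·21 = 63, F = 21 + 2 = 23.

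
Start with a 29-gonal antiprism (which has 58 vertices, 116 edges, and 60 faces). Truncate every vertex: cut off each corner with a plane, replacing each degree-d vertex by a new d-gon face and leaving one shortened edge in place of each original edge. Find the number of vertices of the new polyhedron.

Truncation replaces each original edge-end by a new vertex, so V′ = 2E = 232.
Each original edge survives, and each old vertex of degree d contributes d new edges; summing degrees gives Σd = 2E, so E′ = E + 2E = 3E = 348.
Each original face survives and each original vertex becomes one new face: F′ = F + V = 118.

232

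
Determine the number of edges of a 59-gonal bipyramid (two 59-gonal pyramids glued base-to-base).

177

A bipyramid over an n-gon has 2n triangular faces and n + 2 vertices: V = 59 + 2 = 61, E = 3·59 = 177, F = 2·59 = 118.
Check: V − E + F = 61 − 177 + 118 = 2.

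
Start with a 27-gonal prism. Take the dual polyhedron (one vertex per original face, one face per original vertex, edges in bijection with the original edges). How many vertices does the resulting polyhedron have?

The base solid has V = 54, E = 81, F = 29.
The dual swaps V and F and preserves E: V′ = F = 29, E′ = E = 81, F′ = V = 54.

29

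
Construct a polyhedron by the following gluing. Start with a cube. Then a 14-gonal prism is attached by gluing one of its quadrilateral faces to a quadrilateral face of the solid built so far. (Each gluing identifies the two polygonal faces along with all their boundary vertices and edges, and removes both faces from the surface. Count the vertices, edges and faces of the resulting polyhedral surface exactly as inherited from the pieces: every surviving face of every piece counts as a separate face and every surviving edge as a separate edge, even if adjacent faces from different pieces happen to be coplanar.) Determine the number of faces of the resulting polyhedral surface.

20

A cube: V=8, E=12, F=6.
Attach a 14-gonal prism (V=28, E=42, F=16) along a 4-gon: merge 4 vertices and 4 edges, delete both glued faces → V=32, E=50, F=20.
Check: V − E + F = 32 − 50 + 20 = 2.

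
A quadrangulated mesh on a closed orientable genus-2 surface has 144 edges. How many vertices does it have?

χ = 2 − 2·2 = -2, and every face is a square so 4F = 2E.
F = 2E/4 = 72. Then V = -2 + E − F = -2 + 144 − 72 = 70.

70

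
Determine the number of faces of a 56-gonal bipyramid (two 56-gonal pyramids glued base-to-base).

112

A bipyramid over an n-gon has 2n triangular faces and n + 2 vertices: V = 56 + 2 = 58, E = 3·56 = 168, F = 2·56 = 112.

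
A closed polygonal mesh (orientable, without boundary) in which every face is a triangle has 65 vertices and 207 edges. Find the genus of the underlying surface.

Every face is a triangle and each edge borders two faces, so 3F = 2·207, giving F = 138.
χ = V − E + F = 65 − 207 + 138 = -4.
For a closed orientable surface χ = 2 − 2g, so g = (2 − (-4))/2 = 3.

3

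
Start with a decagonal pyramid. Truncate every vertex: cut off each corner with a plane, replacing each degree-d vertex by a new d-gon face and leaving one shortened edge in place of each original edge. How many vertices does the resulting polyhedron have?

40

The base solid has V = 11, E = 20, F = 11.
Truncation replaces each original edge-end by a new vertex, so V′ = 2E = 40.
Each original edge survives, and each old vertex of degree d contributes d new edges; summing degrees gives Σd = 2E, so E′ = E + 2E = 3E = 60.
Each original face survives and each original vertex becomes one new face: F′ = F + V = 22.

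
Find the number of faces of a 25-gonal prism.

27

A prism on an n-gon has two n-gon bases and n rectangular sides: V = 2·25 = 50, E = 3·25 = 75, F = 25 + 2 = 27.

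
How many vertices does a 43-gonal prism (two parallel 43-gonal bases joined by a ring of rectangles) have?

86

A prism on an n-gon has two n-gon bases and n rectangular sides: V = 2·43 = 86, E = 3·43 = 129, F = 43 + 2 = 45.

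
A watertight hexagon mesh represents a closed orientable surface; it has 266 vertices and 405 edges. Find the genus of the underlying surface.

Every face is a hexagon and each edge borders two faces, so 6F = 2·405, giving F = 135.
χ = V − E + F = 266 − 405 + 135 = -4.
For a closed orientable surface χ = 2 − 2g, so g = (2 − (-4))/2 = 3.

3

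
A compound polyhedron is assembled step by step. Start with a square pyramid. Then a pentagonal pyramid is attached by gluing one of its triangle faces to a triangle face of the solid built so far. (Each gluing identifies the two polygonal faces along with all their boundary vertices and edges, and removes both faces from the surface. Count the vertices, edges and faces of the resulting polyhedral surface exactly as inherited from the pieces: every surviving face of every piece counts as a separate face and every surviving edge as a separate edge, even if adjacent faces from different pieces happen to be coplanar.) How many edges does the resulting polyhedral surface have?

15

A square pyramid: V=5, E=8, F=5.
Attach a pentagonal pyramid (V=6, E=10, F=6) along a 3-gon: merge 3 vertices and 3 edges, delete both glued faces → V=8, E=15, F=9.
Check: V − E + F = 8 − 15 + 9 = 2.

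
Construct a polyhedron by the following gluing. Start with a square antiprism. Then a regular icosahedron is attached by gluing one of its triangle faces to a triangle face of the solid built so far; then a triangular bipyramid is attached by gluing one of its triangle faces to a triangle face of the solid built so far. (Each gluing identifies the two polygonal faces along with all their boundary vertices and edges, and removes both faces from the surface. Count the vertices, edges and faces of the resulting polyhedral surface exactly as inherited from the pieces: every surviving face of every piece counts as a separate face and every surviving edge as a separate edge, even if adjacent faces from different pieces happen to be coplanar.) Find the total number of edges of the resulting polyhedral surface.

49

A square antiprism: V=8, E=16, F=10.
Attach a regular icosahedron (V=12, E=30, F=20) along a 3-gon: merge 3 vertices and 3 edges, delete both glued faces → V=17, E=43, F=28.
Attach a triangular bipyramid (V=5, E=9, F=6) along a 3-gon: merge 3 vertices and 3 edges, delete both glued faces → V=19, E=49, F=32.
Check: V − E + F = 19 − 49 + 32 = 2.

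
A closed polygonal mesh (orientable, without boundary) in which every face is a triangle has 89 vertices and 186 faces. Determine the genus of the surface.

Every face is a triangle, so 2E = 3·186 = 558, giving E = 279.
χ = V − E + F = 89 − 279 + 186 = -4.
For a closed orientable surface χ = 2 − 2g, so g = (2 − (-4))/2 = 3.

3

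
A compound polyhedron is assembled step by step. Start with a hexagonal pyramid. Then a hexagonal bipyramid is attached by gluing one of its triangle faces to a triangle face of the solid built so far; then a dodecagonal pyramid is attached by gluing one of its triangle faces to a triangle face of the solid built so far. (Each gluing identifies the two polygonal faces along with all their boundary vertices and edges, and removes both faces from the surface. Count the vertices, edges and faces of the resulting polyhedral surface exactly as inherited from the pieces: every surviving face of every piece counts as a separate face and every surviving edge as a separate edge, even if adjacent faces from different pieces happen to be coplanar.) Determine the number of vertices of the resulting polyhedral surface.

22

A hexagonal pyramid: V=7, E=12, F=7.
Attach a hexagonal bipyramid (V=8, E=18, F=12) along a 3-gon: merge 3 vertices and 3 edges, delete both glued faces → V=12, E=27, F=17.
Attach a dodecagonal pyramid (V=13, E=24, F=13) along a 3-gon: merge 3 vertices and 3 edges, delete both glued faces → V=22, E=48, F=28.
Check: V − E + F = 22 − 48 + 28 = 2.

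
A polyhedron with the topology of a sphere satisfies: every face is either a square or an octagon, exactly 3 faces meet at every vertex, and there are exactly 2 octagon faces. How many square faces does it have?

Let x be the number of squares; then F = 2 + x.
Edge–face incidences: 2E = 8·2 + 4·x = 16 + 4x.
Every vertex has degree 3, so 3V = 2E.
Euler: V − E + F = 2 ⇒ (2E)/3 − E + (2 + x) = 2.
Multiply by 6: 2·(2E) − 3·(2E) + 6·(2 + x) = 12, i.e. 12 + 6x − (16 + 4x) = 12.
Collecting terms: 2x − 4 = 12, so 2x = 16, so x = 8.
Then 2E = 16 + 4·8 = 48, so E = 24, V = 2E/3 = 16, F = 2 + 8 = 10.

8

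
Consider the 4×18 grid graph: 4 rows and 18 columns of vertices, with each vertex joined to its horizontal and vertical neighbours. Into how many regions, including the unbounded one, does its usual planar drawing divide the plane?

52

The grid has V = 4·18 = 72 vertices and E = 4·17 + 18·3 = 122 edges.
F = 2 − V + E = 2 − 72 + 122 = 52.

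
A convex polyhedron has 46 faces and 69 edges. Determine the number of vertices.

25

Here V − E + F = 2.
V = 2 + E − F = 2 + 69 − 46 = 25.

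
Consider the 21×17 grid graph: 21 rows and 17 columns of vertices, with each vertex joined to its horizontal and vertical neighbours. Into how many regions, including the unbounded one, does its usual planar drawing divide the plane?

The grid has V = 21·17 = 357 vertices and E = 21·16 + 17·20 = 676 edges.
F = 2 − V + E = 2 − 357 + 676 = 321.

321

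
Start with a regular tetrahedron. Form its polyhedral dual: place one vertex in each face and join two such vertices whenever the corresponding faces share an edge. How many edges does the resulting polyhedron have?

The base solid has V = 4, E = 6, F = 4.
The dual swaps V and F and preserves E: V′ = F = 4, E′ = E = 6, F′ = V = 4.

6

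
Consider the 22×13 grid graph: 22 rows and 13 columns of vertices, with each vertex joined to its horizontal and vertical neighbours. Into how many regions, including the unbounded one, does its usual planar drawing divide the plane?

The grid has V = 22·13 = 286 vertices and E = 22·12 + 13·21 = 537 edges.
F = 2 − V + E = 2 − 286 + 537 = 253.

253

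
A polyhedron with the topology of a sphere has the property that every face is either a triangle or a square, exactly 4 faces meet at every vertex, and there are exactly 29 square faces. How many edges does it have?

70

Let x be the number of triangles; then F = 29 + x.
Edge–face incidences: 2E = 4·29 + 3·x = 116 + 3x.
Every vertex has degree 4, so 4V = 2E.
Euler: V − E + F = 2 ⇒ (2E)/4 − E + (29 + x) = 2.
Multiply by 8: 2·(2E) − 4·(2E) + 8·(29 + x) = 16, i.e. 232 + 8x − 2·(116 + 3x) = 16.
Collecting terms: 2x = 16, so x = 8.
Then 2E = 116 + 3·8 = 140, so E = 70, V = 2E/4 = 35, F = 29 + 8 = 37.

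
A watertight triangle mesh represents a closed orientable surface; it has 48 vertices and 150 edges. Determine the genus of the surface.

2

Every face is a triangle and each edge borders two faces, so 3F = 2·150, giving F = 100.
χ = V − E + F = 48 − 150 + 100 = -2.
For a closed orientable surface χ = 2 − 2g, so g = (2 − (-2))/2 = 2.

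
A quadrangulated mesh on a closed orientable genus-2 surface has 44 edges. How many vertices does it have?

20

χ = 2 − 2·2 = -2, and every face is a square so 4F = 2E.
F = 2E/4 = 22. Then V = -2 + E − F = -2 + 44 − 22 = 20.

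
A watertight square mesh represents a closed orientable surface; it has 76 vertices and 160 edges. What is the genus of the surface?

3

Every face is a square and each edge borders two faces, so 4F = 2·160, giving F = 80.
χ = V − E + F = 76 − 160 + 80 = -4.
For a closed orientable surface χ = 2 − 2g, so g = (2 − (-4))/2 = 3.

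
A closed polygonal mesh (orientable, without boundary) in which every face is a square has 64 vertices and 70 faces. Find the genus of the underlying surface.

Every face is a square, so 2E = 4·70 = 280, giving E = 140.
χ = V − E + F = 64 − 140 + 70 = -6.
For a closed orientable surface χ = 2 − 2g, so g = (2 − (-6))/2 = 4.

4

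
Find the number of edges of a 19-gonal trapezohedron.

76

The n-trapezohedron (dual of the n-antiprism) has V = 2·19 + 2 = 40, E = 4·19 = 76, F = 2·19 = 38.
Check: V − E + F = 40 − 76 + 38 = 2.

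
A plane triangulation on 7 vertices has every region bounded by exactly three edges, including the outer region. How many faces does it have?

In a plane triangulation 3F = 2E and V − E + F = 2, so F = 2V − 4 = 2·7 − 4 = 10.

10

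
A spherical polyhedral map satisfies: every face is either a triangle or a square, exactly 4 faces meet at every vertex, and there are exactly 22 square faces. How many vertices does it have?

Let x be the number of triangles; then F = 22 + x.
Edge–face incidences: 2E = 4·22 + 3·x = 88 + 3x.
Every vertex has degree 4, so 4V = 2E.
Euler: V − E + F = 2 ⇒ (2E)/4 − E + (22 + x) = 2.
Multiply by 8: 2·(2E) − 4·(2E) + 8·(22 + x) = 16, i.e. 176 + 8x − 2·(88 + 3x) = 16.
Collecting terms: 2x = 16, so x = 8.
Then 2E = 88 + 3·8 = 112, so E = 56, V = 2E/4 = 28, F = 22 + 8 = 30.

28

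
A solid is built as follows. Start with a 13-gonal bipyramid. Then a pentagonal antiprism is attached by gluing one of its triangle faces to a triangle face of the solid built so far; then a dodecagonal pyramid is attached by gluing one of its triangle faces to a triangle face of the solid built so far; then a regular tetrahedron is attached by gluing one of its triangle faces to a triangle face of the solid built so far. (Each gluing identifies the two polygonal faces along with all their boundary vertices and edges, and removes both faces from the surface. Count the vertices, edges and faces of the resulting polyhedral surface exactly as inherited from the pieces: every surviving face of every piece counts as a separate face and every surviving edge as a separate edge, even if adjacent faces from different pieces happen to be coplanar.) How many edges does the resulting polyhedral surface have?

A 13-gonal bipyramid: V=15, E=39, F=26.
Attach a pentagonal antiprism (V=10, E=20, F=12) along a 3-gon: merge 3 vertices and 3 edges, delete both glued faces → V=22, E=56, F=36.
Attach a dodecagonal pyramid (V=13, E=24, F=13) along a 3-gon: merge 3 vertices and 3 edges, delete both glued faces → V=32, E=77, F=47.
Attach a regular tetrahedron (V=4, E=6, F=4) along a 3-gon: merge 3 vertices and 3 edges, delete both glued faces → V=33, E=80, F=49.
Check: V − E + F = 33 − 80 + 49 = 2.

80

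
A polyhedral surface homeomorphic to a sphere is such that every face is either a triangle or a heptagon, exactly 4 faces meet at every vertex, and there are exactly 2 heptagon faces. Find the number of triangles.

14

Let x be the number of triangles; then F = 2 + x.
Edge–face incidences: 2E = 7·2 + 3·x = 14 + 3x.
Every vertex has degree 4, so 4V = 2E.
Euler: V − E + F = 2 ⇒ (2E)/4 − E + (2 + x) = 2.
Multiply by 8: 2·(2E) − 4·(2E) + 8·(2 + x) = 16, i.e. 16 + 8x − 2·(14 + 3x) = 16.
Collecting terms: 2x − 12 = 16, so 2x = 28, so x = 14.
Then 2E = 14 + 3·14 = 56, so E = 28, V = 2E/4 = 14, F = 2 + 14 = 16.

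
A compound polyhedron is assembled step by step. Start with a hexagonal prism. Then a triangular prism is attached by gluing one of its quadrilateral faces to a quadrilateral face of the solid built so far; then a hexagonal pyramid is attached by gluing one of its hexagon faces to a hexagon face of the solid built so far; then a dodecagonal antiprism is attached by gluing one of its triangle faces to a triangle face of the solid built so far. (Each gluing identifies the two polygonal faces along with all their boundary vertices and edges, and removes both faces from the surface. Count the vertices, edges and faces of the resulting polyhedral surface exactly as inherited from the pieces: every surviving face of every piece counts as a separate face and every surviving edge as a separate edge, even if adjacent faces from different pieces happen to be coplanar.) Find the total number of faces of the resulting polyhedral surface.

40

A hexagonal prism: V=12, E=18, F=8.
Attach a triangular prism (V=6, E=9, F=5) along a 4-gon: merge 4 vertices and 4 edges, delete both glued faces → V=14, E=23, F=11.
Attach a hexagonal pyramid (V=7, E=12, F=7) along a 6-gon: merge 6 vertices and 6 edges, delete both glued faces → V=15, E=29, F=16.
Attach a dodecagonal antiprism (V=24, E=48, F=26) along a 3-gon: merge 3 vertices and 3 edges, delete both glued faces → V=36, E=74, F=40.
Check: V − E + F = 36 − 74 + 40 = 2.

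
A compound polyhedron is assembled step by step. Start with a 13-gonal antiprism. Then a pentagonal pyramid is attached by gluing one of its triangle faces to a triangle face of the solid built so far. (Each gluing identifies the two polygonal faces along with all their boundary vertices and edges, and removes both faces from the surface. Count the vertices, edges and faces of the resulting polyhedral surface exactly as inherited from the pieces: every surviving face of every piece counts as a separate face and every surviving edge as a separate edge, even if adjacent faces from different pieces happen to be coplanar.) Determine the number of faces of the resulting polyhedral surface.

A 13-gonal antiprism: V=26, E=52, F=28.
Attach a pentagonal pyramid (V=6, E=10, F=6) along a 3-gon: merge 3 vertices and 3 edges, delete both glued faces → V=29, E=59, F=32.
Check: V − E + F = 29 − 59 + 32 = 2.

32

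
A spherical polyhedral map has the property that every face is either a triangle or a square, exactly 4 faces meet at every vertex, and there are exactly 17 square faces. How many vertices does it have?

23

Let x be the number of triangles; then F = 17 + x.
Edge–face incidences: 2E = 4·17 + 3·x = 68 + 3x.
Every vertex has degree 4, so 4V = 2E.
Euler: V − E + F = 2 ⇒ (2E)/4 − E + (17 + x) = 2.
Multiply by 8: 2·(2E) − 4·(2E) + 8·(17 + x) = 16, i.e. 136 + 8x − 2·(68 + 3x) = 16.
Collecting terms: 2x = 16, so x = 8.
Then 2E = 68 + 3·8 = 92, so E = 46, V = 2E/4 = 23, F = 17 + 8 = 25.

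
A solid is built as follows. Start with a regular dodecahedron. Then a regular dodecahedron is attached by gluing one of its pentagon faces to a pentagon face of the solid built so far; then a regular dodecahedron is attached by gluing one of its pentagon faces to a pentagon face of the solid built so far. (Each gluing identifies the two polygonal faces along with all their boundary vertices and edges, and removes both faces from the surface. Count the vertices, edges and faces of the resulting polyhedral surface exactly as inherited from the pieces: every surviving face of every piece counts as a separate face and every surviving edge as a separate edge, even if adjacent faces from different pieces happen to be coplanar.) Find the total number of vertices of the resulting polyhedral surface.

50

A regular dodecahedron: V=20, E=30, F=12.
Attach a regular dodecahedron (V=20, E=30, F=12) along a 5-gon: merge 5 vertices and 5 edges, delete both glued faces → V=35, E=55, F=22.
Attach a regular dodecahedron (V=20, E=30, F=12) along a 5-gon: merge 5 vertices and 5 edges, delete both glued faces → V=50, E=80, F=32.
Check: V − E + F = 50 − 80 + 32 = 2.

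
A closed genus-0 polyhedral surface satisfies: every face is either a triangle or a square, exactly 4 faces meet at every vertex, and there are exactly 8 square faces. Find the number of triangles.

Let x be the number of triangles; then F = 8 + x.
Edge–face incidences: 2E = 4·8 + 3·x = 32 + 3x.
Every vertex has degree 4, so 4V = 2E.
Euler: V − E + F = 2 ⇒ (2E)/4 − E + (8 + x) = 2.
Multiply by 8: 2·(2E) − 4·(2E) + 8·(8 + x) = 16, i.e. 64 + 8x − 2·(32 + 3x) = 16.
Collecting terms: 2x = 16, so x = 8.
Then 2E = 32 + 3·8 = 56, so E = 28, V = 2E/4 = 14, F = 8 + 8 = 16.

8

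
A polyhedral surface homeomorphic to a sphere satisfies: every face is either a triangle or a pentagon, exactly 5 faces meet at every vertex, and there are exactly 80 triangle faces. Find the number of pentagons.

12

Let x be the number of pentagons; then F = 80 + x.
Edge–face incidences: 2E = 3·80 + 5·x = 240 + 5x.
Every vertex has degree 5, so 5V = 2E.
Euler: V − E + F = 2 ⇒ (2E)/5 − E + (80 + x) = 2.
Multiply by 10: 2·(2E) − 5·(2E) + 10·(80 + x) = 20, i.e. 800 + 10x − 3·(240 + 5x) = 20.
Collecting terms: −5x + 80 = 20, so −5x = −60, so x = 12.
Then 2E = 240 + 5·12 = 300, so E = 150, V = 2E/5 = 60, F = 80 + 12 = 92.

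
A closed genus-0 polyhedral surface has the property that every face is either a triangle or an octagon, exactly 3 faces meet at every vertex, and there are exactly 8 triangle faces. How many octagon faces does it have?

6

Let x be the number of octagons; then F = 8 + x.
Edge–face incidences: 2E = 3·8 + 8·x = 24 + 8x.
Every vertex has degree 3, so 3V = 2E.
Euler: V − E + F = 2 ⇒ (2E)/3 − E + (8 + x) = 2.
Multiply by 6: 2·(2E) − 3·(2E) + 6·(8 + x) = 12, i.e. 48 + 6x − (24 + 8x) = 12.
Collecting terms: −2x + 24 = 12, so −2x = −12, so x = 6.
Then 2E = 24 + 8·6 = 72, so E = 36, V = 2E/3 = 24, F = 8 + 6 = 14.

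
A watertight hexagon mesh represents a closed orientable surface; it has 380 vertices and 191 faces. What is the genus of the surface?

Every face is a hexagon, so 2E = 6·191 = 1146, giving E = 573.
χ = V − E + F = 380 − 573 + 191 = -2.
For a closed orientable surface χ = 2 − 2g, so g = (2 − (-2))/2 = 2.

2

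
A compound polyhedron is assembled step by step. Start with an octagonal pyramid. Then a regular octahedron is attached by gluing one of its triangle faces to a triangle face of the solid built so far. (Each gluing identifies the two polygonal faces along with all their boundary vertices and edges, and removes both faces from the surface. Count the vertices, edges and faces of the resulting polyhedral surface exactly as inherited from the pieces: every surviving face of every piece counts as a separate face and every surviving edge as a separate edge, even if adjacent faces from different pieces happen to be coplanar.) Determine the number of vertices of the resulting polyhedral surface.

An octagonal pyramid: V=9, E=16, F=9.
Attach a regular octahedron (V=6, E=12, F=8) along a 3-gon: merge 3 vertices and 3 edges, delete both glued faces → V=12, E=25, F=15.
Check: V − E + F = 12 − 25 + 15 = 2.

12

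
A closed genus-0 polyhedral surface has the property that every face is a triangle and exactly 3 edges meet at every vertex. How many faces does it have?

4

Each face has 3 edges and each edge borders two faces, so 2E = 3F.
Each vertex has degree 3, so 3V = 2E and hence V = 3F/3.
Euler: V − E + F = 2 ⇒ (3F/3) − (3F/2) + F = 2.
Multiply by 6: (6 − 9 + 6)F = 12, i.e. 3F = 12.
So F = 4, E = 3·4/2 = 6, V = 3·4/3 = 4.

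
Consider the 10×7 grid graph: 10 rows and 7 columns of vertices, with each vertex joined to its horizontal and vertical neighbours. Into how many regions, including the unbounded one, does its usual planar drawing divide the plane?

The grid has V = 10·7 = 70 vertices and E = 10·6 + 7·9 = 123 edges.
F = 2 − V + E = 2 − 70 + 123 = 55.

55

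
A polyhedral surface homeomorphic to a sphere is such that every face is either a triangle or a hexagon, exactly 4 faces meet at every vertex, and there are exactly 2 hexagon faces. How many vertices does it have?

12

Let x be the number of triangles; then F = 2 + x.
Edge–face incidences: 2E = 6·2 + 3·x = 12 + 3x.
Every vertex has degree 4, so 4V = 2E.
Euler: V − E + F = 2 ⇒ (2E)/4 − E + (2 + x) = 2.
Multiply by 8: 2·(2E) − 4·(2E) + 8·(2 + x) = 16, i.e. 16 + 8x − 2·(12 + 3x) = 16.
Collecting terms: 2x − 8 = 16, so 2x = 24, so x = 12.
Then 2E = 12 + 3·12 = 48, so E = 24, V = 2E/4 = 12, F = 2 + 12 = 14.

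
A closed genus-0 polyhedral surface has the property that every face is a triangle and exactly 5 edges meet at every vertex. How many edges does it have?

Each face has 3 edges and each edge borders two faces, so 2E = 3F.
Each vertex has degree 5, so 5V = 2E and hence V = 3F/5.
Euler: V − E + F = 2 ⇒ (3F/5) − (3F/2) + F = 2.
Multiply by 10: (6 − 15 + 10)F = 20, i.e. 1F = 20.
So F = 20, E = 3·20/2 = 30, V = 3·20/5 = 12.

30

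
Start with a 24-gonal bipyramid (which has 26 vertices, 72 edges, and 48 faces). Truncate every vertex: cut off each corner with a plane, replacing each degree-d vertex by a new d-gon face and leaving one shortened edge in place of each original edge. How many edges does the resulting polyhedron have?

Truncation replaces each original edge-end by a new vertex, so V′ = 2E = 144.
Each original edge survives, and each old vertex of degree d contributes d new edges; summing degrees gives Σd = 2E, so E′ = E + 2E = 3E = 216.
Each original face survives and each original vertex becomes one new face: F′ = F + V = 74.

216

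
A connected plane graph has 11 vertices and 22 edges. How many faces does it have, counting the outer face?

Euler's formula for a connected plane graph: V − E + F = 2, so F = 2 − 11 + 22 = 13.

13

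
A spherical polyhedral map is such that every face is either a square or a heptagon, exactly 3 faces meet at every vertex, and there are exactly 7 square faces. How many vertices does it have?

Let x be the number of heptagons; then F = 7 + x.
Edge–face incidences: 2E = 4·7 + 7·x = 28 + 7x.
Every vertex has degree 3, so 3V = 2E.
Euler: V − E + F = 2 ⇒ (2E)/3 − E + (7 + x) = 2.
Multiply by 6: 2·(2E) − 3·(2E) + 6·(7 + x) = 12, i.e. 42 + 6x − (28 + 7x) = 12.
Collecting terms: −x + 14 = 12, so −x = −2, so x = 2.
Then 2E = 28 + 7·2 = 42, so E = 21, V = 2E/3 = 14, F = 7 + 2 = 9.

14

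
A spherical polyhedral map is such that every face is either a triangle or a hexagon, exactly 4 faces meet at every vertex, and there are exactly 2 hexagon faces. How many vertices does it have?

Let x be the number of triangles; then F = 2 + x.
Edge–face incidences: 2E = 6·2 + 3·x = 12 + 3x.
Every vertex has degree 4, so 4V = 2E.
Euler: V − E + F = 2 ⇒ (2E)/4 − E + (2 + x) = 2.
Multiply by 8: 2·(2E) − 4·(2E) + 8·(2 + x) = 16, i.e. 16 + 8x − 2·(12 + 3x) = 16.
Collecting terms: 2x − 8 = 16, so 2x = 24, so x = 12.
Then 2E = 12 + 3·12 = 48, so E = 24, V = 2E/4 = 12, F = 2 + 12 = 14.

12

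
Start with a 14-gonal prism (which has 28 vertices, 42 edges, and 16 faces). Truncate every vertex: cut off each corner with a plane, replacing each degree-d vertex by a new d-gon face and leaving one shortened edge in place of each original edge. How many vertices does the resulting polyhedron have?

Truncation replaces each original edge-end by a new vertex, so V′ = 2E = 84.
Each original edge survives, and each old vertex of degree d contributes d new edges; summing degrees gives Σd = 2E, so E′ = E + 2E = 3E = 126.
Each original face survives and each original vertex becomes one new face: F′ = F + V = 44.

84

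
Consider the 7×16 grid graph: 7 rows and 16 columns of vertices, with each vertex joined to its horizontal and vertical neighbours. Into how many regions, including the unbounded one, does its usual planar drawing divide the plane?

The grid has V = 7·16 = 112 vertices and E = 7·15 + 16·6 = 201 edges.
F = 2 − V + E = 2 − 112 + 201 = 91.

91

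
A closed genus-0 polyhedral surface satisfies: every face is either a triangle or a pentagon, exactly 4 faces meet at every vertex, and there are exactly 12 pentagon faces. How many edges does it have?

60

Let x be the number of triangles; then F = 12 + x.
Edge–face incidences: 2E = 5·12 + 3·x = 60 + 3x.
Every vertex has degree 4, so 4V = 2E.
Euler: V − E + F = 2 ⇒ (2E)/4 − E + (12 + x) = 2.
Multiply by 8: 2·(2E) − 4·(2E) + 8·(12 + x) = 16, i.e. 96 + 8x − 2·(60 + 3x) = 16.
Collecting terms: 2x − 24 = 16, so 2x = 40, so x = 20.
Then 2E = 60 + 3·20 = 120, so E = 60, V = 2E/4 = 30, F = 12 + 20 = 32.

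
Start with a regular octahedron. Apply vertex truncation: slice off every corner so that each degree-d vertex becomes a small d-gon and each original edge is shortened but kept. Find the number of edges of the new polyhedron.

36

The base solid has V = 6, E = 12, F = 8.
Truncation replaces each original edge-end by a new vertex, so V′ = 2E = 24.
Each original edge survives, and each old vertex of degree d contributes d new edges; summing degrees gives Σd = 2E, so E′ = E + 2E = 3E = 36.
Each original face survives and each original vertex becomes one new face: F′ = F + V = 14.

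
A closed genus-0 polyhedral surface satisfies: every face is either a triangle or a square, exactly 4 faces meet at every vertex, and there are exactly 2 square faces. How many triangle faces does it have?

8

Let x be the number of triangles; then F = 2 + x.
Edge–face incidences: 2E = 4·2 + 3·x = 8 + 3x.
Every vertex has degree 4, so 4V = 2E.
Euler: V − E + F = 2 ⇒ (2E)/4 − E + (2 + x) = 2.
Multiply by 8: 2·(2E) − 4·(2E) + 8·(2 + x) = 16, i.e. 16 + 8x − 2·(8 + 3x) = 16.
Collecting terms: 2x = 16, so x = 8.
Then 2E = 8 + 3·8 = 32, so E = 16, V = 2E/4 = 8, F = 2 + 8 = 10.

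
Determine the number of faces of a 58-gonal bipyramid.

A bipyramid over an n-gon has 2n triangular faces and n + 2 vertices: V = 58 + 2 = 60, E = 3·58 = 174, F = 2·58 = 116.

116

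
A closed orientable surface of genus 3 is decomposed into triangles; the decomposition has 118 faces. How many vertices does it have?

55

χ = 2 − 2·3 = -4, and every face is a triangle so 3F = 2E.
E = 3·118/2 = 177. Then V = -4 + E − F = -4 + 177 − 118 = 55.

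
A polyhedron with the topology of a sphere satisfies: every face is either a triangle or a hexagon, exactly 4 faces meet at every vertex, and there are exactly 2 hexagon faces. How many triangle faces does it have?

12

Let x be the number of triangles; then F = 2 + x.
Edge–face incidences: 2E = 6·2 + 3·x = 12 + 3x.
Every vertex has degree 4, so 4V = 2E.
Euler: V − E + F = 2 ⇒ (2E)/4 − E + (2 + x) = 2.
Multiply by 8: 2·(2E) − 4·(2E) + 8·(2 + x) = 16, i.e. 16 + 8x − 2·(12 + 3x) = 16.
Collecting terms: 2x − 8 = 16, so 2x = 24, so x = 12.
Then 2E = 12 + 3·12 = 48, so E = 24, V = 2E/4 = 12, F = 2 + 12 = 14.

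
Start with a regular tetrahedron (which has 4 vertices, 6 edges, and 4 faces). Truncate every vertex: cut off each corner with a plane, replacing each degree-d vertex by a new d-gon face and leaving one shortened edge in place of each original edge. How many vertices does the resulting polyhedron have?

Truncation replaces each original edge-end by a new vertex, so V′ = 2E = 12.
Each original edge survives, and each old vertex of degree d contributes d new edges; summing degrees gives Σd = 2E, so E′ = E + 2E = 3E = 18.
Each original face survives and each original vertex becomes one new face: F′ = F + V = 8.

12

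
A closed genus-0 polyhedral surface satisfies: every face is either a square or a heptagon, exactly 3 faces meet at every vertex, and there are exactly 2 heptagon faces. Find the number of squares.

Let x be the number of squares; then F = 2 + x.
Edge–face incidences: 2E = 7·2 + 4·x = 14 + 4x.
Every vertex has degree 3, so 3V = 2E.
Euler: V − E + F = 2 ⇒ (2E)/3 − E + (2 + x) = 2.
Multiply by 6: 2·(2E) − 3·(2E) + 6·(2 + x) = 12, i.e. 12 + 6x − (14 + 4x) = 12.
Collecting terms: 2x − 2 = 12, so 2x = 14, so x = 7.
Then 2E = 14 + 4·7 = 42, so E = 21, V = 2E/3 = 14, F = 2 + 7 = 9.

7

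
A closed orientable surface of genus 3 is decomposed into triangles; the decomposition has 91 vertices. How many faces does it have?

χ = 2 − 2·3 = -4, and every face is a triangle so 3F = 2E.
V − E + F = -4 with E = 3F/2 gives 91 − (3/2 − 1)·F = -4, so F = 190 and E = 285.

190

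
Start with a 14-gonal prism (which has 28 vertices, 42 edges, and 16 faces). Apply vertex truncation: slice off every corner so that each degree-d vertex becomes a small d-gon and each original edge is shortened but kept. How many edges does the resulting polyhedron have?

126

Truncation replaces each original edge-end by a new vertex, so V′ = 2E = 84.
Each original edge survives, and each old vertex of degree d contributes d new edges; summing degrees gives Σd = 2E, so E′ = E + 2E = 3E = 126.
Each original face survives and each original vertex becomes one new face: F′ = F + V = 44.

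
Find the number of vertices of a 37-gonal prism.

A prism on an n-gon has two n-gon bases and n rectangular sides: V = 2·37 = 74, E = 3·37 = 111, F = 37 + 2 = 39.

74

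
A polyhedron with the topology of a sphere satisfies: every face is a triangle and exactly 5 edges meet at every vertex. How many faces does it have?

20

Each face has 3 edges and each edge borders two faces, so 2E = 3F.
Each vertex has degree 5, so 5V = 2E and hence V = 3F/5.
Euler: V − E + F = 2 ⇒ (3F/5) − (3F/2) + F = 2.
Multiply by 10: (6 − 15 + 10)F = 20, i.e. 1F = 20.
So F = 20, E = 3·20/2 = 30, V = 3·20/5 = 12.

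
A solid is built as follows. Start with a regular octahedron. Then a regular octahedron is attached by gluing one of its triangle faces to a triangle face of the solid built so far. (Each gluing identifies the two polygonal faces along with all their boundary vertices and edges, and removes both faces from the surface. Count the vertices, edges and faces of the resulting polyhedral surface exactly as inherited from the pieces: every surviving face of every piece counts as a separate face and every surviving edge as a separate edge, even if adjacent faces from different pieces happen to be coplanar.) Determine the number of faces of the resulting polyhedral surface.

14

A regular octahedron: V=6, E=12, F=8.
Attach a regular octahedron (V=6, E=12, F=8) along a 3-gon: merge 3 vertices and 3 edges, delete both glued faces → V=9, E=21, F=14.
Check: V − E + F = 9 − 21 + 14 = 2.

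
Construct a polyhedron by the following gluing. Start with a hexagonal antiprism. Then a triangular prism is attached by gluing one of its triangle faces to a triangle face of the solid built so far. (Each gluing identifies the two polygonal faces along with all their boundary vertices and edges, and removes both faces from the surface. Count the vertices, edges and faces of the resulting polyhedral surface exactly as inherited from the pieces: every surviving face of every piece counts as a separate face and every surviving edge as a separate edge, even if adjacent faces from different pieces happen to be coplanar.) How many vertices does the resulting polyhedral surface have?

15

A hexagonal antiprism: V=12, E=24, F=14.
Attach a triangular prism (V=6, E=9, F=5) along a 3-gon: merge 3 vertices and 3 edges, delete both glued faces → V=15, E=30, F=17.
Check: V − E + F = 15 − 30 + 17 = 2.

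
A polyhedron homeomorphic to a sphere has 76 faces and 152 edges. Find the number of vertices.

Here V − E + F = 2.
V = 2 + E − F = 2 + 152 − 76 = 78.

78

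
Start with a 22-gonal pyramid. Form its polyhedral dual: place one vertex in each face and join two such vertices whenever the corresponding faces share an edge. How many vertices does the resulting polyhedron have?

The base solid has V = 23, E = 44, F = 23.
The dual swaps V and F and preserves E: V′ = F = 23, E′ = E = 44, F′ = V = 23.

23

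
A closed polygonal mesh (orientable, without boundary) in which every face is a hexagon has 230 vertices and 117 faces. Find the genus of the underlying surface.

Every face is a hexagon, so 2E = 6·117 = 702, giving E = 351.
χ = V − E + F = 230 − 351 + 117 = -4.
For a closed orientable surface χ = 2 − 2g, so g = (2 − (-4))/2 = 3.

3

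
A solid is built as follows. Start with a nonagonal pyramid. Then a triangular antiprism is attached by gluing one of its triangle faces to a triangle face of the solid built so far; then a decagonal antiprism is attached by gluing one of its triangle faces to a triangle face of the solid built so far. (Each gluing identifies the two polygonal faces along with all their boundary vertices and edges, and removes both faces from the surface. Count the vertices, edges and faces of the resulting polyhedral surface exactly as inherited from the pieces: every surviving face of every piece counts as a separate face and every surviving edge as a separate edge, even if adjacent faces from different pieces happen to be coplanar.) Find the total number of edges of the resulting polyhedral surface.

A nonagonal pyramid: V=10, E=18, F=10.
Attach a triangular antiprism (V=6, E=12, F=8) along a 3-gon: merge 3 vertices and 3 edges, delete both glued faces → V=13, E=27, F=16.
Attach a decagonal antiprism (V=20, E=40, F=22) along a 3-gon: merge 3 vertices and 3 edges, delete both glued faces → V=30, E=64, F=36.
Check: V − E + F = 30 − 64 + 36 = 2.

64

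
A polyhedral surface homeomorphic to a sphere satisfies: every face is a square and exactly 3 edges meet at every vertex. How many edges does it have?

12

Each face has 4 edges and each edge borders two faces, so 2E = 4F.
Each vertex has degree 3, so 3V = 2E and hence V = 4F/3.
Euler: V − E + F = 2 ⇒ (4F/3) − (4F/2) + F = 2.
Multiply by 6: (8 − 12 + 6)F = 12, i.e. 2F = 12.
So F = 6, E = 4·6/2 = 12, V = 4·6/3 = 8.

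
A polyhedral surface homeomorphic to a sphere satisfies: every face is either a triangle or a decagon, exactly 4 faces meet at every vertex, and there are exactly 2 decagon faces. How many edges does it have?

40

Let x be the number of triangles; then F = 2 + x.
Edge–face incidences: 2E = 10·2 + 3·x = 20 + 3x.
Every vertex has degree 4, so 4V = 2E.
Euler: V − E + F = 2 ⇒ (2E)/4 − E + (2 + x) = 2.
Multiply by 8: 2·(2E) − 4·(2E) + 8·(2 + x) = 16, i.e. 16 + 8x − 2·(20 + 3x) = 16.
Collecting terms: 2x − 24 = 16, so 2x = 40, so x = 20.
Then 2E = 20 + 3·20 = 80, so E = 40, V = 2E/4 = 20, F = 2 + 20 = 22.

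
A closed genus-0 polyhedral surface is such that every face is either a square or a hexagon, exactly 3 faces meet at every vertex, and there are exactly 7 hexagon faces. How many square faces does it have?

6

Let x be the number of squares; then F = 7 + x.
Edge–face incidences: 2E = 6·7 + 4·x = 42 + 4x.
Every vertex has degree 3, so 3V = 2E.
Euler: V − E + F = 2 ⇒ (2E)/3 − E + (7 + x) = 2.
Multiply by 6: 2·(2E) − 3·(2E) + 6·(7 + x) = 12, i.e. 42 + 6x − (42 + 4x) = 12.
Collecting terms: 2x = 12, so x = 6.
Then 2E = 42 + 4·6 = 66, so E = 33, V = 2E/3 = 22, F = 7 + 6 = 13.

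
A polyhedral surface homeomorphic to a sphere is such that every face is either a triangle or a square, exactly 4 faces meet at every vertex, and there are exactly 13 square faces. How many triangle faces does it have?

Let x be the number of triangles; then F = 13 + x.
Edge–face incidences: 2E = 4·13 + 3·x = 52 + 3x.
Every vertex has degree 4, so 4V = 2E.
Euler: V − E + F = 2 ⇒ (2E)/4 − E + (13 + x) = 2.
Multiply by 8: 2·(2E) − 4·(2E) + 8·(13 + x) = 16, i.e. 104 + 8x − 2·(52 + 3x) = 16.
Collecting terms: 2x = 16, so x = 8.
Then 2E = 52 + 3·8 = 76, so E = 38, V = 2E/4 = 19, F = 13 + 8 = 21.

8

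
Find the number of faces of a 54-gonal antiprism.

An antiprism on an n-gon has two n-gon caps and 2n triangles: V = 2·54 = 108, E = 4·54 = 216, F = 2·54 + 2 = 110.
Check: V − E + F = 108 − 216 + 110 = 2.

110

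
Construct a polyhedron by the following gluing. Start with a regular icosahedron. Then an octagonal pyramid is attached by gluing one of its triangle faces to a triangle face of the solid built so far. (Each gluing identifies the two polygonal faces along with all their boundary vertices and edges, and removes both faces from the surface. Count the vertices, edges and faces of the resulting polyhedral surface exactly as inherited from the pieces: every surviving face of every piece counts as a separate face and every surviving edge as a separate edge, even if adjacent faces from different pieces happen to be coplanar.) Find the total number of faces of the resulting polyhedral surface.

A regular icosahedron: V=12, E=30, F=20.
Attach an octagonal pyramid (V=9, E=16, F=9) along a 3-gon: merge 3 vertices and 3 edges, delete both glued faces → V=18, E=43, F=27.
Check: V − E + F = 18 − 43 + 27 = 2.

27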